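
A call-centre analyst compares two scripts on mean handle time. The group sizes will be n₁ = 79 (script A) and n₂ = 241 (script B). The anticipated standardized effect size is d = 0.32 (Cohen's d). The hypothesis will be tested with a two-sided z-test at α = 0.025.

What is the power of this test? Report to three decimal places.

Power ≈ 0.590

Noncentrality parameter: δ = d / √(1/n₁ + 1/n₂) = 0.32 / √(1/79 + 1/241) = 2.4683
Two-sided α = 0.025 → critical value z_{0.0125} = 2.241.
Power = Φ(δ − 2.241) + Φ(−δ − 2.241) = Φ(0.227) + Φ(-4.710) = 0.5897 + 0.0000 = 0.5897.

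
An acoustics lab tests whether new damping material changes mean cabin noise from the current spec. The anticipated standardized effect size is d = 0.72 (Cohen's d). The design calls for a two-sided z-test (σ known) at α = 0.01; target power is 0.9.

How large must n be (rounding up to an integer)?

Set Φ(δ − 2.576) = 0.9; then δ − 2.576 = Φ⁻¹(0.9) = 1.282, giving δ = 3.857.
(Ignoring the negligible lower-tail rejection probability gives the usual closed-form inversion.)
δ = d·√n ⇒ n = (δ/d)² = (3.857 / 0.72)² = 28.70.
Round up to the next whole unit.

n = 29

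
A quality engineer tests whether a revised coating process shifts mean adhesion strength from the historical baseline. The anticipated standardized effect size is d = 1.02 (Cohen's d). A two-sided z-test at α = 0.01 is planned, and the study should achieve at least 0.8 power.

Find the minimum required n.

n = 12

Set Φ(δ − 2.576) = 0.8; then δ − 2.576 = Φ⁻¹(0.8) = 0.842, giving δ = 3.417.
(For δ > 0 the lower-tail rejection region contributes negligibly to power, so the one-term inversion is standard.)
δ = d·√n ⇒ n = (δ/d)² = (3.417 / 1.02)² = 11.23.
Round up to the next whole unit.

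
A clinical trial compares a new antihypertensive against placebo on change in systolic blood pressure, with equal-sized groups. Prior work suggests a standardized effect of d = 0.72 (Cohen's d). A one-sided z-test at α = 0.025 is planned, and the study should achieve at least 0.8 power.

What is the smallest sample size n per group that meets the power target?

Set Φ(δ − 1.960) = 0.8; then δ − 1.960 = Φ⁻¹(0.8) = 0.842, giving δ = 2.802.
δ = d·√(n/2) ⇒ n = 2(δ/d)² = 2 × (2.802 / 0.72)² = 30.28.
Round up to the next whole unit.

n = 31 per group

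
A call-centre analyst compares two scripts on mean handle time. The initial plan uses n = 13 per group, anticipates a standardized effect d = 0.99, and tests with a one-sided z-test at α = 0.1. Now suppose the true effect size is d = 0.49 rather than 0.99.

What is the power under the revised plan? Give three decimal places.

Power ≈ 0.487

With d = 0.49: δ = d·√(n/2) = 0.49 × √(13/2) = 1.2493. Critical value z_{0.1} = 1.282.
Revised power = Φ(δ − 1.282) = Φ(-0.032) = 0.4871.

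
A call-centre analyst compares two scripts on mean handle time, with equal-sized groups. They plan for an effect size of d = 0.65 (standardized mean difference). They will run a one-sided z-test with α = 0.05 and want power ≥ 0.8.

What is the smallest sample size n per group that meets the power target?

n = 30 per group

For power 0.8 need Φ(δ − z_{0.05}) = 0.8, so δ = z_{0.05} + z_{0.20} = 1.645 + 0.842 = 2.486.
δ = d·√(n/2) ⇒ n = 2(δ/d)² = 2 × (2.486 / 0.65)² = 29.27.
Rounding up, n = 30 per group.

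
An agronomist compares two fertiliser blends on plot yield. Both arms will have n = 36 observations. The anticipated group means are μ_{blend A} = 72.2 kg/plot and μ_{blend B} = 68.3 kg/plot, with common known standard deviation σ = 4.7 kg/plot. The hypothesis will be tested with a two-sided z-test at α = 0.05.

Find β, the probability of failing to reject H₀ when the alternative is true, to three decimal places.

Standardized effect: d = |μ_{blend A} − μ_{blend B}| / σ = |72.2 − 68.3| / 4.7 = 0.8298
Noncentrality parameter: δ = d·√(n/2) = 0.8298 × √(36/2) = 3.5205
Critical value for a two-sided test at α = 0.05: z_{α/2} = 1.960.
Power = Φ(δ − 1.960) + Φ(−δ − 1.960) = Φ(1.561) + Φ(-5.480) = 0.9407 + 0.0000 = 0.9407.
Type II error: β = 1 − power = 1 − 0.9407 = 0.0593.

β ≈ 0.059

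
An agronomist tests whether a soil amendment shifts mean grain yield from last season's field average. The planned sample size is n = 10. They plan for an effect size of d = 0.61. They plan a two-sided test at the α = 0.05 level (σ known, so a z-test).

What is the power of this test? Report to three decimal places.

Noncentrality parameter: δ = d·√n = 0.61 × √10 = 1.9290
Two-sided α = 0.05 → critical value z_{0.025} = 1.960.
Power = Φ(δ − 1.960) + Φ(−δ − 1.960) = Φ(-0.031) + Φ(-3.889) = 0.4876 + 0.0001 = 0.4877.

Power ≈ 0.488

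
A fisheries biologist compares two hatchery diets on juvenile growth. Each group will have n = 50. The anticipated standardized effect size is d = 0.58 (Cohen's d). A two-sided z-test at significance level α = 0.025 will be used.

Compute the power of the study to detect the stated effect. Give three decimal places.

Power ≈ 0.745

Noncentrality parameter: δ = d·√(n/2) = 0.58 × √(50/2) = 2.9000
Two-sided α = 0.025 → critical value z_{0.0125} = 2.241.
Power = Φ(δ − 2.241) + Φ(−δ − 2.241) = Φ(0.659) + Φ(-5.141) = 0.7449 + 0.0000 = 0.7449.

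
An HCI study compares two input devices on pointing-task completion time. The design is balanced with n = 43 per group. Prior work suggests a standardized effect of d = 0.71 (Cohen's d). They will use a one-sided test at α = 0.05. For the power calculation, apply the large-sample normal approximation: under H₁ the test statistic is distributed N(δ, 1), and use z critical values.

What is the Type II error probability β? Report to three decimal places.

β ≈ 0.050

Noncentrality parameter: λ = d·√(n/2) = 0.71 × √(43/2) = 3.2921
Critical value for a one-sided test at α = 0.05: z_α = 1.645.
Power = P(Z > 1.645 − λ) = Φ(1.647) = 0.9502.
Type II error: β = 1 − power = 1 − 0.9502 = 0.0498.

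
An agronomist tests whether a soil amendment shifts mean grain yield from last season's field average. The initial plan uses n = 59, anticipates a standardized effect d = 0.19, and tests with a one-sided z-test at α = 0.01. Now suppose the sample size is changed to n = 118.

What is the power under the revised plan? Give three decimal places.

Power ≈ 0.396

With n = 118: δ = d·√n = 0.19 × √118 = 2.0639. Critical value z_{0.01} = 2.326.
Revised power = P(Z > 2.326 − δ) = Φ(-0.262) = 0.3965.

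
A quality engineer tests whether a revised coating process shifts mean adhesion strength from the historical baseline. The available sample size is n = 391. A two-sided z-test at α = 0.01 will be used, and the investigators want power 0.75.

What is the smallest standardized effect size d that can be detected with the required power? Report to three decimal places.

Need Φ(δ − 2.576) = 0.75, so δ = 2.576 + 0.674 = 3.250.
(The second rejection-region term Φ(−δ − z_{α/2}) is negligible and dropped.)
δ = d·√n ⇒ d = δ/√n = 3.250/√391 = 0.1644.

d ≈ 0.164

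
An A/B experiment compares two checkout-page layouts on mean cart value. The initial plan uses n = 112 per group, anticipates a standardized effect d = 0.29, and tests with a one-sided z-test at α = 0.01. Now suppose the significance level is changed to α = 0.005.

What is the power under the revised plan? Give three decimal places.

Power ≈ 0.342

δ = d·√(n/2) = 0.29 × √(112/2) = 2.1702 (unchanged). New critical value: z_{0.005} = 2.576.
Revised power = P(Z > 2.576 − δ) = Φ(-0.406) = 0.3425.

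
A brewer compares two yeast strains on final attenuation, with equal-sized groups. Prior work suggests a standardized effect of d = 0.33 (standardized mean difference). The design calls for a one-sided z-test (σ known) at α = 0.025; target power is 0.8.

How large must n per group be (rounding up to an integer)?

n = 145 per group

For power 0.8 need Φ(δ − z_{0.025}) = 0.8, so δ = z_{0.025} + z_{0.20} = 1.960 + 0.842 = 2.802.
δ = d·√(n/2) ⇒ n = 2(δ/d)² = 2 × (2.802 / 0.33)² = 144.15.
Round up to the next whole unit.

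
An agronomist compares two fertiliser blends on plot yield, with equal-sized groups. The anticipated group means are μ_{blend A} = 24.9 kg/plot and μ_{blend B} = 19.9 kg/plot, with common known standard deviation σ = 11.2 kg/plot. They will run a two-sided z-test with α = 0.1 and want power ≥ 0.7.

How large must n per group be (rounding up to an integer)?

n = 48 per group

Standardized effect: d = |μ_{blend A} − μ_{blend B}| / σ = |24.9 − 19.9| / 11.2 = 0.4464
Set Φ(δ − 1.645) = 0.7; then δ − 1.645 = Φ⁻¹(0.7) = 0.524, giving δ = 2.169.
(The Φ(−δ − z_{α/2}) term is vanishingly small for δ > 0 and is dropped in the standard sample-size formula.)
δ = d·√(n/2) ⇒ n = 2(δ/d)² = 2 × (2.169 / 0.4464)² = 47.22.
Rounding up, n = 48 per group.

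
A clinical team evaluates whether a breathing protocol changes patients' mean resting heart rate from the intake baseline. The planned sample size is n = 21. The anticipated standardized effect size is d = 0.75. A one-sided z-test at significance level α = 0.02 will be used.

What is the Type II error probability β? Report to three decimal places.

Noncentrality parameter: δ = d·√n = 0.75 × √21 = 3.4369
Critical value for a one-sided test at α = 0.02: z_α = 2.054.
Power = P(Z > 2.054 − δ) = Φ(1.383) = 0.9167.
Type II error: β = 1 − power = 1 − 0.9167 = 0.0833.

β ≈ 0.083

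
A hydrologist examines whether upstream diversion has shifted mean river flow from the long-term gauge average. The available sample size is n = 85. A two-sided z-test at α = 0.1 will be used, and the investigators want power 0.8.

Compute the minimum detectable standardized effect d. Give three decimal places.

d ≈ 0.270

Required noncentrality: δ = z_{0.05} + z_{0.20} = 1.645 + 0.842 = 2.486.
(Lower-tail contribution to power is negligible for δ > 0.)
δ = d·√n ⇒ d = δ/√n = 2.486/√85 = 0.2697.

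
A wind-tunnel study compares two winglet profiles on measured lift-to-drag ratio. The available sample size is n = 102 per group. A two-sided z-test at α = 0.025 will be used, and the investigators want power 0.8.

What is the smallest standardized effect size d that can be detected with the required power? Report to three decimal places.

Need Φ(δ − 2.241) = 0.8, so δ = 2.241 + 0.842 = 3.083.
(Lower-tail contribution to power is negligible for δ > 0.)
δ = d·√(n/2) ⇒ d = δ/√(n/2) = 3.083/√(102/2) = 0.4317.

d ≈ 0.432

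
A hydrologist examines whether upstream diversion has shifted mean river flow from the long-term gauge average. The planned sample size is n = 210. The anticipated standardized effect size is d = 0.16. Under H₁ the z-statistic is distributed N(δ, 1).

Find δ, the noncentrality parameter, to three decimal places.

δ ≈ 2.319

δ = d·√n = 0.16 × √210 = 2.3186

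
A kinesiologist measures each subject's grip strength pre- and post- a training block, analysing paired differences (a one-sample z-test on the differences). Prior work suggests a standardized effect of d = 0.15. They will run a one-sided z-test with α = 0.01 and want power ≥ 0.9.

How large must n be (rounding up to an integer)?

Set Φ(δ − 2.326) = 0.9; then δ − 2.326 = Φ⁻¹(0.9) = 1.282, giving δ = 3.608.
δ = d·√n ⇒ n = (δ/d)² = (3.608 / 0.15)² = 578.53.
Rounding up, n = 579.

n = 579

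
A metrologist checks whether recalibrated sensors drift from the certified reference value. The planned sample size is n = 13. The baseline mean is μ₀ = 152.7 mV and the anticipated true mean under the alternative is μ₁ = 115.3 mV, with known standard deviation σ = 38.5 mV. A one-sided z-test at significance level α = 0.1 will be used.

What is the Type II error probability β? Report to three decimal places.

Standardized effect: d = |μ₁ − μ₀| / σ = |115.3 − 152.7| / 38.5 = 0.9714
Noncentrality parameter: δ = d·√n = 0.9714 × √13 = 3.5025
Critical value for a one-sided test at α = 0.1: z_α = 1.282.
Power = P(Z > 1.282 − δ) = Φ(2.221) = 0.9868.
Type II error: β = 1 − power = 1 − 0.9868 = 0.0132.

β ≈ 0.013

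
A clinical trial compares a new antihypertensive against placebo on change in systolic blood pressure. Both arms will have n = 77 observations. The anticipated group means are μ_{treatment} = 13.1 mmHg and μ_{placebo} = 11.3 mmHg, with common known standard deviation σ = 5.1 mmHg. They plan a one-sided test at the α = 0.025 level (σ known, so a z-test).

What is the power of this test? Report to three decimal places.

Standardized effect: d = |μ_{treatment} − μ_{placebo}| / σ = |13.1 − 11.3| / 5.1 = 0.3529
Noncentrality parameter: δ = d·√(n/2) = 0.3529 × √(77/2) = 2.1899
Critical value for a one-sided test at α = 0.025: z_α = 1.960.
Power = Φ(δ − 1.960) = Φ(0.230) = 0.5909.

Power ≈ 0.591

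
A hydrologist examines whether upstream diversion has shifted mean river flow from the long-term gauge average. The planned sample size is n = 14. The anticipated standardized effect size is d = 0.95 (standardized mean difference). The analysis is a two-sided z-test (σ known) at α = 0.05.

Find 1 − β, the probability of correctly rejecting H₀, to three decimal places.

Noncentrality parameter: δ = d·√n = 0.95 × √14 = 3.5546
Critical value for a two-sided test at α = 0.05: z_{α/2} = 1.960.
Power = Φ(δ − 1.960) + Φ(−δ − 1.960) = Φ(1.595) + Φ(-5.515) = 0.9446 + 0.0000 = 0.9446.

Power ≈ 0.945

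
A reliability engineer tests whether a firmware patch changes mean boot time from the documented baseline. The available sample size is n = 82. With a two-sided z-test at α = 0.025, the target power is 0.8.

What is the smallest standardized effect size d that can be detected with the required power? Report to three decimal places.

d ≈ 0.340

Required noncentrality: δ = z_{0.0125} + z_{0.20} = 2.241 + 0.842 = 3.083.
(Lower-tail contribution to power is negligible for δ > 0.)
δ = d·√n ⇒ d = δ/√n = 3.083/√82 = 0.3405.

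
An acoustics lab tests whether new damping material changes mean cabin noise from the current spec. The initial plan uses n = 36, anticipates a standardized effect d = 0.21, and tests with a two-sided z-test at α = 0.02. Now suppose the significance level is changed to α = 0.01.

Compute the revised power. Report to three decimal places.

Power ≈ 0.094

δ = d·√n = 0.21 × √36 = 1.2600 (unchanged). New critical value: z_{0.005} = 2.576.
Revised power = Φ(δ − 2.576) + Φ(−δ − 2.576) = Φ(-1.316) + Φ(-3.836) = 0.0941 + 0.0001 = 0.0942.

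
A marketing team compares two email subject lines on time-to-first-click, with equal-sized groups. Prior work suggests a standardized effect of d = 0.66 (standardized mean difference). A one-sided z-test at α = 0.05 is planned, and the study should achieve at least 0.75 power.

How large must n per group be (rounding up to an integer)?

n = 25 per group

Set Φ(δ − 1.645) = 0.75; then δ − 1.645 = Φ⁻¹(0.75) = 0.674, giving δ = 2.319.
δ = d·√(n/2) ⇒ n = 2(δ/d)² = 2 × (2.319 / 0.66)² = 24.70.
Round up to the next whole unit.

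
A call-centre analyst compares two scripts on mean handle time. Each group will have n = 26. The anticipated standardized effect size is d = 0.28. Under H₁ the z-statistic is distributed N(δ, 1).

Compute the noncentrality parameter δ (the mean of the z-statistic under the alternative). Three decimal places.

δ = d·√(n/2) = 0.28 × √(26/2) = 1.0096

δ ≈ 1.010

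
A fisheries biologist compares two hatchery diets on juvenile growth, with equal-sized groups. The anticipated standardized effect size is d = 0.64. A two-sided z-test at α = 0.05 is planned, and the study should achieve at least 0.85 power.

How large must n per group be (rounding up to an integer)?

For power 0.85 need Φ(δ − z_{0.025}) = 0.85, so δ = z_{0.025} + z_{0.15} = 1.960 + 1.036 = 2.996.
(The Φ(−δ − z_{α/2}) term is vanishingly small for δ > 0 and is dropped in the standard sample-size formula.)
δ = d·√(n/2) ⇒ n = 2(δ/d)² = 2 × (2.996 / 0.64)² = 43.84.
Rounding up, n = 44 per group.

n = 44 per group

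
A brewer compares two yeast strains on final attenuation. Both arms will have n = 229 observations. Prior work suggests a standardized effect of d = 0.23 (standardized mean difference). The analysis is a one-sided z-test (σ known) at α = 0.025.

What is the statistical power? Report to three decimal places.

Power ≈ 0.692

Noncentrality parameter: δ = d·√(n/2) = 0.23 × √(229/2) = 2.4611
Critical value for a one-sided test at α = 0.025: z_α = 1.960.
Power = Φ(δ − 1.960) = Φ(0.501) = 0.6919.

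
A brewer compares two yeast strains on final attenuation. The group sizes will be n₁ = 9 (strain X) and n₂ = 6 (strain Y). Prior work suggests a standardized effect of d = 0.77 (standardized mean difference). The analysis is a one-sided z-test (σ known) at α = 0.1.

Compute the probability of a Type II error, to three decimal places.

β ≈ 0.429

Noncentrality parameter: δ = d / √(1/n₁ + 1/n₂) = 0.77 / √(1/9 + 1/6) = 1.4610
Critical value for a one-sided test at α = 0.1: z_α = 1.282.
Power = P(Z > 1.282 − δ) = Φ(0.179) = 0.5712.
Type II error: β = 1 − power = 1 − 0.5712 = 0.4288.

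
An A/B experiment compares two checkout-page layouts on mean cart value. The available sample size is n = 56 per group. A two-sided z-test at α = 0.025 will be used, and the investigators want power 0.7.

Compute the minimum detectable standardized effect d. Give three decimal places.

Need Φ(δ − 2.241) = 0.7, so δ = 2.241 + 0.524 = 2.766.
(Lower-tail contribution to power is negligible for δ > 0.)
δ = d·√(n/2) ⇒ d = δ/√(n/2) = 2.766/√(56/2) = 0.5227.

d ≈ 0.523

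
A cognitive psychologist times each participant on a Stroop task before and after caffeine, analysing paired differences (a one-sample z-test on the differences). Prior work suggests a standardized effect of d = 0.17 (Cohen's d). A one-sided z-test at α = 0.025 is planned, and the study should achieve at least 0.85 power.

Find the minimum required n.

For power 0.85 need Φ(δ − z_{0.025}) = 0.85, so δ = z_{0.025} + z_{0.15} = 1.960 + 1.036 = 2.996.
δ = d·√n ⇒ n = (δ/d)² = (2.996 / 0.17)² = 310.67.
Rounding up, n = 311.

n = 311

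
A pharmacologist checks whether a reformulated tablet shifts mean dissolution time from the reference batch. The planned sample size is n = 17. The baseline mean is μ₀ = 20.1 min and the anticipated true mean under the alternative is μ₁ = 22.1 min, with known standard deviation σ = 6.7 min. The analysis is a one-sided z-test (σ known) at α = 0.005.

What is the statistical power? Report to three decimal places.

Power ≈ 0.089

Standardized effect: d = |μ₁ − μ₀| / σ = |22.1 − 20.1| / 6.7 = 0.2985
Noncentrality parameter: δ = d·√n = 0.2985 × √17 = 1.2308
One-sided α = 0.005 → critical value z_{0.005} = 2.576.
Power = Φ(δ − 2.576) = Φ(-1.345) = 0.0893.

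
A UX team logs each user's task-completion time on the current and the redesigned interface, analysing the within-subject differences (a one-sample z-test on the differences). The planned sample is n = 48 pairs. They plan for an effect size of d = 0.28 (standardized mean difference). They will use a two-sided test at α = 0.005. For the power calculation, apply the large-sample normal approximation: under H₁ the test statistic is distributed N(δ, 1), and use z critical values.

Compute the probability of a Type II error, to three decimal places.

β ≈ 0.807

Noncentrality parameter: δ = d·√n = 0.28 × √48 = 1.9399
Critical value for a two-sided test at α = 0.005: z_{α/2} = 2.807.
Power = Φ(δ − 2.807) + Φ(−δ − 2.807) = Φ(-0.867) + Φ(-4.747) = 0.1929 + 0.0000 = 0.1929.
Type II error: β = 1 − power = 1 − 0.1929 = 0.8071.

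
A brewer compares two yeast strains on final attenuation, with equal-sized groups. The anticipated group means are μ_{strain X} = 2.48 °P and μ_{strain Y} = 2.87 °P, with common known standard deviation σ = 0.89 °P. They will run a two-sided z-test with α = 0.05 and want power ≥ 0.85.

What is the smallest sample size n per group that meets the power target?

n = 94 per group

Standardized effect: d = |μ_{strain X} − μ_{strain Y}| / σ = |2.48 − 2.87| / 0.89 = 0.4382
Set Φ(δ − 1.960) = 0.85; then δ − 1.960 = Φ⁻¹(0.85) = 1.036, giving δ = 2.996.
(For δ > 0 the lower-tail rejection region contributes negligibly to power, so the one-term inversion is standard.)
δ = d·√(n/2) ⇒ n = 2(δ/d)² = 2 × (2.996 / 0.4382)² = 93.51.
Round up to the next whole unit.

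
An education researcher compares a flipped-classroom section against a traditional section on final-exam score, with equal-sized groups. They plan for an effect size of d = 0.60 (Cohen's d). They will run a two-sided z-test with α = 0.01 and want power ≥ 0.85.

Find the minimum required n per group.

For power 0.85 need Φ(δ − z_{0.005}) = 0.85, so δ = z_{0.005} + z_{0.15} = 2.576 + 1.036 = 3.612.
(The Φ(−δ − z_{α/2}) term is vanishingly small for δ > 0 and is dropped in the standard sample-size formula.)
δ = d·√(n/2) ⇒ n = 2(δ/d)² = 2 × (3.612 / 0.60)² = 72.49.
Rounding up, n = 73 per group.

n = 73 per group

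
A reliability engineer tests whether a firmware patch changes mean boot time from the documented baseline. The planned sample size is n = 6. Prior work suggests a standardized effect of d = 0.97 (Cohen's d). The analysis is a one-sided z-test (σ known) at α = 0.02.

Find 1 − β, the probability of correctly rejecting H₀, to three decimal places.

Noncentrality parameter: δ = d·√n = 0.97 × √6 = 2.3760
One-sided α = 0.02 → critical value z_{0.02} = 2.054.
Power = Φ(δ − 2.054) = Φ(0.322) = 0.6264.

Power ≈ 0.626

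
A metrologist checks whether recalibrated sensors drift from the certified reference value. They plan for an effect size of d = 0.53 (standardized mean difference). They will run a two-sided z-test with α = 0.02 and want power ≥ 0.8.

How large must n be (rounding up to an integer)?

For power 0.8 need Φ(δ − z_{0.01}) = 0.8, so δ = z_{0.01} + z_{0.20} = 2.326 + 0.842 = 3.168.
(The Φ(−δ − z_{α/2}) term is vanishingly small for δ > 0 and is dropped in the standard sample-size formula.)
δ = d·√n ⇒ n = (δ/d)² = (3.168 / 0.53)² = 35.73.
Round up to the next whole unit.

n = 36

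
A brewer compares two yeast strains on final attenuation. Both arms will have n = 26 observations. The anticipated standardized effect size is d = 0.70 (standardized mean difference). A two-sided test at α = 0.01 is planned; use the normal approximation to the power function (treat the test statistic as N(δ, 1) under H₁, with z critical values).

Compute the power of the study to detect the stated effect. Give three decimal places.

Power ≈ 0.479

Noncentrality parameter: δ = d·√(n/2) = 0.70 × √(26/2) = 2.5239
Two-sided α = 0.01 → critical value z_{0.005} = 2.576.
Power = Φ(δ − 2.576) + Φ(−δ − 2.576) = Φ(-0.052) + Φ(-5.100) = 0.4793 + 0.0000 = 0.4793.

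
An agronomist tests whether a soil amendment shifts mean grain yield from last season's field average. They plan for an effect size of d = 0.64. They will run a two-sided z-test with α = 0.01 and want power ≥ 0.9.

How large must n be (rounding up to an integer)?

n = 37

Set Φ(δ − 2.576) = 0.9; then δ − 2.576 = Φ⁻¹(0.9) = 1.282, giving δ = 3.857.
(For δ > 0 the lower-tail rejection region contributes negligibly to power, so the one-term inversion is standard.)
δ = d·√n ⇒ n = (δ/d)² = (3.857 / 0.64)² = 36.33.
Round up to the next whole unit.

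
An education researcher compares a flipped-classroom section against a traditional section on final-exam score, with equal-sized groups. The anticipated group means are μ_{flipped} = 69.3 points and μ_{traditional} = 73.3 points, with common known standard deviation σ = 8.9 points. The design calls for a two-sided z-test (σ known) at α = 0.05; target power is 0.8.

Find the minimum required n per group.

Standardized effect: d = |μ_{flipped} − μ_{traditional}| / σ = |69.3 − 73.3| / 8.9 = 0.4494
For power 0.8 need Φ(δ − z_{0.025}) = 0.8, so δ = z_{0.025} + z_{0.20} = 1.960 + 0.842 = 2.802.
(For δ > 0 the lower-tail rejection region contributes negligibly to power, so the one-term inversion is standard.)
δ = d·√(n/2) ⇒ n = 2(δ/d)² = 2 × (2.802 / 0.4494)² = 77.71.
Rounding up, n = 78 per group.

n = 78 per group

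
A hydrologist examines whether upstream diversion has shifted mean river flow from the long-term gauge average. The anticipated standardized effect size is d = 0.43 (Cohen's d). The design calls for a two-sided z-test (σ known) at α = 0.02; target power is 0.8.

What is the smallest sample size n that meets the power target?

n = 55

Set Φ(δ − 2.326) = 0.8; then δ − 2.326 = Φ⁻¹(0.8) = 0.842, giving δ = 3.168.
(The Φ(−δ − z_{α/2}) term is vanishingly small for δ > 0 and is dropped in the standard sample-size formula.)
δ = d·√n ⇒ n = (δ/d)² = (3.168 / 0.43)² = 54.28.
Round up to the next whole unit.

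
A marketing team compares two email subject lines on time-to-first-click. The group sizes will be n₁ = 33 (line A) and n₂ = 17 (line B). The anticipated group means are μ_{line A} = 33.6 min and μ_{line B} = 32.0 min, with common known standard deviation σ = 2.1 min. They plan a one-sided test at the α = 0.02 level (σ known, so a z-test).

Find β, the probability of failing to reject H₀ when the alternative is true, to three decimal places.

Standardized effect: d = |μ_{line A} − μ_{line B}| / σ = |33.6 − 32.0| / 2.1 = 0.7619
Noncentrality parameter: λ = d / √(1/n₁ + 1/n₂) = 0.7619 / √(1/33 + 1/17) = 2.5521
One-sided α = 0.02 → critical value z_{0.02} = 2.054.
Power = P(Z > 2.054 − λ) = Φ(0.498) = 0.6909.
Type II error: β = 1 − power = 1 − 0.6909 = 0.3091.

β ≈ 0.309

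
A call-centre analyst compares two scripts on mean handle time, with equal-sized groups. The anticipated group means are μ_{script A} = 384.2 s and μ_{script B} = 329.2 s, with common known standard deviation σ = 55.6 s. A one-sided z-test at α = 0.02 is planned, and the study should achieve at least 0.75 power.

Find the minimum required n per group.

Standardized effect: d = |μ_{script A} − μ_{script B}| / σ = |384.2 − 329.2| / 55.6 = 0.9892
Set Φ(δ − 2.054) = 0.75; then δ − 2.054 = Φ⁻¹(0.75) = 0.674, giving δ = 2.728.
δ = d·√(n/2) ⇒ n = 2(δ/d)² = 2 × (2.728 / 0.9892)² = 15.21.
Rounding up, n = 16 per group.

n = 16 per group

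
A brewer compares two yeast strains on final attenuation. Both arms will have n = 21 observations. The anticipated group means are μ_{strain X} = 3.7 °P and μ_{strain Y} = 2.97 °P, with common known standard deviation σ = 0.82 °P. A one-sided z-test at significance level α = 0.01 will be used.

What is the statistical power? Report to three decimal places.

Power ≈ 0.712

Standardized effect: d = |μ_{strain X} − μ_{strain Y}| / σ = |3.7 − 2.97| / 0.82 = 0.8902
Noncentrality parameter: λ = d·√(n/2) = 0.8902 × √(21/2) = 2.8847
One-sided α = 0.01 → critical value z_{0.01} = 2.326.
Power = Φ(λ − 2.326) = Φ(0.558) = 0.7117.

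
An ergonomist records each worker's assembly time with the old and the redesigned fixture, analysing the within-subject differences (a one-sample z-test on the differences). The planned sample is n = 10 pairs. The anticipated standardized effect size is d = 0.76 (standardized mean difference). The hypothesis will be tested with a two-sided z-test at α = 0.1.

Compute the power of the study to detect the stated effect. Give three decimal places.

Power ≈ 0.776

Noncentrality parameter: δ = d·√n = 0.76 × √10 = 2.4033
Two-sided α = 0.1 → critical value z_{0.05} = 1.645.
Power = Φ(δ − 1.645) + Φ(−δ − 1.645) = Φ(0.758) + Φ(-4.048) = 0.7759 + 0.0000 = 0.7759.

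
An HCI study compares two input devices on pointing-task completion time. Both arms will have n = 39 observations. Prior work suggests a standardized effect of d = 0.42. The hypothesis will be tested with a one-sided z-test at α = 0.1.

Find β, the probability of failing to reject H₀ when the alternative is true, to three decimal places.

Noncentrality parameter: δ = d·√(n/2) = 0.42 × √(39/2) = 1.8547
Critical value for a one-sided test at α = 0.1: z_α = 1.282.
Power = P(Z > 1.282 − δ) = Φ(0.573) = 0.7167.
Type II error: β = 1 − power = 1 − 0.7167 = 0.2833.

β ≈ 0.283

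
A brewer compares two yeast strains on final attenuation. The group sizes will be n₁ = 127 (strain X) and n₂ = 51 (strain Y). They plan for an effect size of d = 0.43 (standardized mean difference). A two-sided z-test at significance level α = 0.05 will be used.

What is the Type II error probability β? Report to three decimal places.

Noncentrality parameter: δ = d / √(1/n₁ + 1/n₂) = 0.43 / √(1/127 + 1/51) = 2.5939
Critical value for a two-sided test at α = 0.05: z_{α/2} = 1.960.
Power = Φ(δ − 1.960) + Φ(−δ − 1.960) = Φ(0.634) + Φ(-4.554) = 0.7369 + 0.0000 = 0.7369.
Type II error: β = 1 − power = 1 − 0.7369 = 0.2631.

β ≈ 0.263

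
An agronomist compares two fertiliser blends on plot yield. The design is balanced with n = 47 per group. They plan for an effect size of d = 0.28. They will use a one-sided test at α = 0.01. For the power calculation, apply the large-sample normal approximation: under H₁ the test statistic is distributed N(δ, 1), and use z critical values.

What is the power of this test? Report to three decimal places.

Power ≈ 0.166

Noncentrality parameter: δ = d·√(n/2) = 0.28 × √(47/2) = 1.3574
One-sided α = 0.01 → critical value z_{0.01} = 2.326.
Power = P(Z > 2.326 − δ) = Φ(-0.969) = 0.1663.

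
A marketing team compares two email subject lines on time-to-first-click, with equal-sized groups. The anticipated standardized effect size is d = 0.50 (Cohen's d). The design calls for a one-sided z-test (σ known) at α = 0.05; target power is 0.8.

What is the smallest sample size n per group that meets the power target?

For power 0.8 need Φ(δ − z_{0.05}) = 0.8, so δ = z_{0.05} + z_{0.20} = 1.645 + 0.842 = 2.486.
δ = d·√(n/2) ⇒ n = 2(δ/d)² = 2 × (2.486 / 0.50)² = 49.46.
Round up to the next whole unit.

n = 50 per group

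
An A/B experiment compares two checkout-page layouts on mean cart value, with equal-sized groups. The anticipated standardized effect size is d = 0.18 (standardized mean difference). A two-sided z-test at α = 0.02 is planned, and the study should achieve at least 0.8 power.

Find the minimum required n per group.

n = 620 per group

Set Φ(δ − 2.326) = 0.8; then δ − 2.326 = Φ⁻¹(0.8) = 0.842, giving δ = 3.168.
(The Φ(−δ − z_{α/2}) term is vanishingly small for δ > 0 and is dropped in the standard sample-size formula.)
δ = d·√(n/2) ⇒ n = 2(δ/d)² = 2 × (3.168 / 0.18)² = 619.51.
Rounding up, n = 620 per group.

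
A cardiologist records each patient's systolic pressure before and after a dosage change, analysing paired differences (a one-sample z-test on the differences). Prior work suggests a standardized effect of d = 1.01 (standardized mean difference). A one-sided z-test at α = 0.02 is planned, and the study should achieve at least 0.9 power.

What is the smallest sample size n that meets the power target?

Set Φ(δ − 2.054) = 0.9; then δ − 2.054 = Φ⁻¹(0.9) = 1.282, giving δ = 3.335.
δ = d·√n ⇒ n = (δ/d)² = (3.335 / 1.01)² = 10.91.
Rounding up, n = 11.

n = 11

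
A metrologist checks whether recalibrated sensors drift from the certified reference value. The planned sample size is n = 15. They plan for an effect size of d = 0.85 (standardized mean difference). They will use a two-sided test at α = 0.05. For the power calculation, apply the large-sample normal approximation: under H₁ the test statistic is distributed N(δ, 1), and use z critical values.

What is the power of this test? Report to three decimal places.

Noncentrality parameter: δ = d·√n = 0.85 × √15 = 3.2920
Two-sided α = 0.05 → critical value z_{0.025} = 1.960.
Power = Φ(δ − 1.960) + Φ(−δ − 1.960) = Φ(1.332) + Φ(-5.252) = 0.9086 + 0.0000 = 0.9086.

Power ≈ 0.909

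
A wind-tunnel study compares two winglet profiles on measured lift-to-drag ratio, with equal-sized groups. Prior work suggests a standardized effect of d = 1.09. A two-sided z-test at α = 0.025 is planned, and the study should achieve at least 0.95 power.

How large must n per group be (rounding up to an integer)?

n = 26 per group

Set Φ(δ − 2.241) = 0.95; then δ − 2.241 = Φ⁻¹(0.95) = 1.645, giving δ = 3.886.
(The Φ(−δ − z_{α/2}) term is vanishingly small for δ > 0 and is dropped in the standard sample-size formula.)
δ = d·√(n/2) ⇒ n = 2(δ/d)² = 2 × (3.886 / 1.09)² = 25.42.
Round up to the next whole unit.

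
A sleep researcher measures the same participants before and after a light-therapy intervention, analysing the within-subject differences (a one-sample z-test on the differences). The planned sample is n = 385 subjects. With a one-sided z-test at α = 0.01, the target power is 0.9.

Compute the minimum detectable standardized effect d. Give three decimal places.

d ≈ 0.184

Required noncentrality: δ = z_{0.01} + z_{0.10} = 2.326 + 1.282 = 3.608.
δ = d·√n ⇒ d = δ/√n = 3.608/√385 = 0.1839.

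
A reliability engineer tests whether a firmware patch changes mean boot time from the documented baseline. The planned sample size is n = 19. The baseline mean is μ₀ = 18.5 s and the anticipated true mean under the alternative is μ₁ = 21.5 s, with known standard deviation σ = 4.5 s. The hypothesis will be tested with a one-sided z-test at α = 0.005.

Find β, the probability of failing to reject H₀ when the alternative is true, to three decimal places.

β ≈ 0.371

Standardized effect: d = |μ₁ − μ₀| / σ = |21.5 − 18.5| / 4.5 = 0.6667
Noncentrality parameter: δ = d·√n = 0.6667 × √19 = 2.9059
One-sided α = 0.005 → critical value z_{0.005} = 2.576.
Power = Φ(δ − 2.576) = Φ(0.330) = 0.6293.
Type II error: β = 1 − power = 1 − 0.6293 = 0.3707.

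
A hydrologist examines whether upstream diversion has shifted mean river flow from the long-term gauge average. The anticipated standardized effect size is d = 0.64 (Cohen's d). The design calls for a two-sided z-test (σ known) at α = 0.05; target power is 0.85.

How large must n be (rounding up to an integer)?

n = 22

For power 0.85 need Φ(δ − z_{0.025}) = 0.85, so δ = z_{0.025} + z_{0.15} = 1.960 + 1.036 = 2.996.
(For δ > 0 the lower-tail rejection region contributes negligibly to power, so the one-term inversion is standard.)
δ = d·√n ⇒ n = (δ/d)² = (2.996 / 0.64)² = 21.92.
Round up to the next whole unit.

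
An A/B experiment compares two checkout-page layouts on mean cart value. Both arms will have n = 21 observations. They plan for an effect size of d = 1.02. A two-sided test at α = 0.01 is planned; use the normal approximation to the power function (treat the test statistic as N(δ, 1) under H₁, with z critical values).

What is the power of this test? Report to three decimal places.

Power ≈ 0.767

Noncentrality parameter: δ = d·√(n/2) = 1.02 × √(21/2) = 3.3052
Two-sided α = 0.01 → critical value z_{0.005} = 2.576.
Power = Φ(δ − 2.576) + Φ(−δ − 2.576) = Φ(0.729) + Φ(-5.881) = 0.7671 + 0.0000 = 0.7671.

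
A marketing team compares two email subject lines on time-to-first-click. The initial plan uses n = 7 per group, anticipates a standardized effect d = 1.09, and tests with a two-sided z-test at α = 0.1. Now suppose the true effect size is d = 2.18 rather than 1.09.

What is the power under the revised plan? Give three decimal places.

Power ≈ 0.993

With d = 2.18: δ = d·√(n/2) = 2.18 × √(7/2) = 4.0784. Critical value z_{0.05} = 1.645.
Revised power = Φ(δ − 1.645) + Φ(−δ − 1.645) = Φ(2.434) + Φ(-5.723) = 0.9925 + 0.0000 = 0.9925.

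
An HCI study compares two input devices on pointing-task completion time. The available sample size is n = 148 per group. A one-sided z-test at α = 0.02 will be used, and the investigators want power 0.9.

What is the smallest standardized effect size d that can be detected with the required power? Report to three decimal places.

Required noncentrality: δ = z_{0.02} + z_{0.10} = 2.054 + 1.282 = 3.335.
δ = d·√(n/2) ⇒ d = δ/√(n/2) = 3.335/√(148/2) = 0.3877.

d ≈ 0.388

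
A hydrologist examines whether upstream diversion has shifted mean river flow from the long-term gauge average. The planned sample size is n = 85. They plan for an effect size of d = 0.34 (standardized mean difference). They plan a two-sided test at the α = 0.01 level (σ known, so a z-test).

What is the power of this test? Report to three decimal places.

Noncentrality parameter: δ = d·√n = 0.34 × √85 = 3.1346
Critical value for a two-sided test at α = 0.01: z_{α/2} = 2.576.
Power = Φ(δ − 2.576) + Φ(−δ − 2.576) = Φ(0.559) + Φ(-5.710) = 0.7119 + 0.0000 = 0.7119.

Power ≈ 0.712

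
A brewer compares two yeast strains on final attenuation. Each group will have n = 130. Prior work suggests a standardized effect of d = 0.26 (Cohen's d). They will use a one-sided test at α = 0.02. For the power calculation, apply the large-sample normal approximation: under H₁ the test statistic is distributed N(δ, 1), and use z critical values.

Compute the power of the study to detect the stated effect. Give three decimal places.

Noncentrality parameter: δ = d·√(n/2) = 0.26 × √(130/2) = 2.0962
One-sided α = 0.02 → critical value z_{0.02} = 2.054.
Power = P(Z > 2.054 − δ) = Φ(0.042) = 0.5169.

Power ≈ 0.517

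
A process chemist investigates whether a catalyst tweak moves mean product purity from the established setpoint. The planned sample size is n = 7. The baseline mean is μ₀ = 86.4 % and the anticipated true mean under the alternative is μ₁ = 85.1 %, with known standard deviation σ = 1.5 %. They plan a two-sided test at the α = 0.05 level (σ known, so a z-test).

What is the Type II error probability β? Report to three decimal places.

β ≈ 0.370

Standardized effect: d = |μ₁ − μ₀| / σ = |85.1 − 86.4| / 1.5 = 0.8667
Noncentrality parameter: δ = d·√n = 0.8667 × √7 = 2.2930
Two-sided α = 0.05 → critical value z_{0.025} = 1.960.
Power = Φ(δ − 1.960) + Φ(−δ − 1.960) = Φ(0.333) + Φ(-4.253) = 0.6304 + 0.0000 = 0.6305.
Type II error: β = 1 − power = 1 − 0.6305 = 0.3695.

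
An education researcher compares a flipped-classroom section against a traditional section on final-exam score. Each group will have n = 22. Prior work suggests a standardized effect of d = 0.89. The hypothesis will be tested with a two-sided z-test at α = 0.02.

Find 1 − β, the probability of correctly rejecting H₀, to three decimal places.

Power ≈ 0.734

Noncentrality parameter: δ = d·√(n/2) = 0.89 × √(22/2) = 2.9518
Two-sided α = 0.02 → critical value z_{0.01} = 2.326.
Power = Φ(δ − 2.326) + Φ(−δ − 2.326) = Φ(0.625) + Φ(-5.278) = 0.7342 + 0.0000 = 0.7342.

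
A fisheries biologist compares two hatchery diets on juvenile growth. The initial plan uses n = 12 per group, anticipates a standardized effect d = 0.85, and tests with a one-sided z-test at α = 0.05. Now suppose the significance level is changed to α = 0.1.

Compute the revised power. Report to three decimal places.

Power ≈ 0.788

δ = d·√(n/2) = 0.85 × √(12/2) = 2.0821 (unchanged). New critical value: z_{0.1} = 1.282.
Revised power = P(Z > 1.282 − δ) = Φ(0.801) = 0.7883.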